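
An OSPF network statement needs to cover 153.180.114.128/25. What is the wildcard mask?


Subnet mask: 255.255.255.128
Wildcard = 255.255.255.255 - subnet mask
255 - 255 = 0
255 - 255 = 0
255 - 255 = 0
255 - 128 = 127
Wildcard: 0.0.0.127


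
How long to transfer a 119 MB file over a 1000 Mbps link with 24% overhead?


Effective throughput = 1000 * (1 - 24/100) = 760 Mbps
File size in Mb = 119 * 8 = 952 Mb
Time = 952 / 760
Time = 1.2526 seconds


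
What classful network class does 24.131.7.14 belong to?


First octet: 24
Binary: 00011000
0xxxxxxx -> Class A (1-126)
Class A, default mask 255.0.0.0 (/8)


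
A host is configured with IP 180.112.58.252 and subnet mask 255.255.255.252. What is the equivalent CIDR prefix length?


Binary: 11111111.11111111.11111111.11111100
Count leading 1s
Prefix: /30


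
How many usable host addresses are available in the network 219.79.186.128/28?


Host bits = 32 - 28 = 4
Total addresses = 2^4 = 16
Usable = total - 2 (network and broadcast)
Usable hosts: 14


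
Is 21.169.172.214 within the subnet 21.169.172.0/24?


Subnet network: 21.169.172.0
Test IP AND mask: 21.169.172.0
Yes, 21.169.172.214 is in 21.169.172.0/24


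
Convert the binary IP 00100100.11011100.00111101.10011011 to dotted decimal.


00100100 = 36
11011100 = 220
00111101 = 61
10011011 = 155
IP: 36.220.61.155


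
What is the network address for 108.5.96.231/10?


IP:   01101100.00000101.01100000.11100111
Mask: 11111111.11000000.00000000.00000000
AND operation:
Net:  01101100.00000000.00000000.00000000
Network: 108.0.0.0/10


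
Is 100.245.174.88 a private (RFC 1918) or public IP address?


RFC 1918 private ranges:
  10.0.0.0/8 (10.0.0.0 - 10.255.255.255)
  172.16.0.0/12 (172.16.0.0 - 172.31.255.255)
  192.168.0.0/16 (192.168.0.0 - 192.168.255.255)
Public (not in any RFC 1918 range)


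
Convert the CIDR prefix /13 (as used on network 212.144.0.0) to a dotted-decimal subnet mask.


/13 means 13 network bits, 19 host bits
Binary: 11111111111110000000000000000000
Mask: 255.248.0.0


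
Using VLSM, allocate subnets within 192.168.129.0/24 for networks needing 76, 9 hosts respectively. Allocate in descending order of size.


76 hosts -> /25 (126 usable): 192.168.129.0/25
9 hosts -> /28 (14 usable): 192.168.129.128/28
Allocation: 192.168.129.0/25 (76 hosts, 126 usable); 192.168.129.128/28 (9 hosts, 14 usable)


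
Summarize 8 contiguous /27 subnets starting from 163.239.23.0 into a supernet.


Original prefix: /27
Number of subnets: 8 = 2^3
New prefix = 27 - 3 = 24
Supernet: 163.239.23.0/24


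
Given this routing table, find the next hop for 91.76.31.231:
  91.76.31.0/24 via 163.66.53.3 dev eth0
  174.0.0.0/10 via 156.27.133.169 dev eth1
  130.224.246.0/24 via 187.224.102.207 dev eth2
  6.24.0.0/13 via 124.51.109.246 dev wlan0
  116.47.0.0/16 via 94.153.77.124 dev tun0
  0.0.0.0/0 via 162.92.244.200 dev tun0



Longest prefix match for 91.76.31.231:
  /24 91.76.31.0: MATCH
  /10 174.0.0.0: no
  /24 130.224.246.0: no
  /13 6.24.0.0: no
  /16 116.47.0.0: no
  /0 0.0.0.0: MATCH
Selected: next-hop 163.66.53.3 via eth0 (matched /24)


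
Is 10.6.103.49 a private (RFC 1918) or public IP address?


RFC 1918 private ranges:
  10.0.0.0/8 (10.0.0.0 - 10.255.255.255)
  172.16.0.0/12 (172.16.0.0 - 172.31.255.255)
  192.168.0.0/16 (192.168.0.0 - 192.168.255.255)
Private (in 10.0.0.0/8)


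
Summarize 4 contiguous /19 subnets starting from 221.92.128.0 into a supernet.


Original prefix: /19
Number of subnets: 4 = 2^2
New prefix = 19 - 2 = 17
Supernet: 221.92.128.0/17


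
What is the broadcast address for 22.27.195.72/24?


Network: 22.27.195.0/24
Host bits = 8
Set all host bits to 1:
Broadcast: 22.27.195.255


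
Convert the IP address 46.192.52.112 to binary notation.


46 = 00101110
192 = 11000000
52 = 00110100
112 = 01110000
Binary: 00101110.11000000.00110100.01110000


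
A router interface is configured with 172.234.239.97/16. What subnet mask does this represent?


/16 means 16 network bits, 16 host bits
Binary: 11111111111111110000000000000000
Mask: 255.255.0.0


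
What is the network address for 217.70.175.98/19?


IP:   11011001.01000110.10101111.01100010
Mask: 11111111.11111111.11100000.00000000
AND operation:
Net:  11011001.01000110.10100000.00000000
Network: 217.70.160.0/19


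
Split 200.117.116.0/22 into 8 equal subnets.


New prefix = 22 + 3 = 25
Each subnet has 128 addresses
  200.117.116.0/25
  200.117.116.128/25
  200.117.117.0/25
  200.117.117.128/25
  200.117.118.0/25
  200.117.118.128/25
  200.117.119.0/25
  200.117.119.128/25
Subnets: 200.117.116.0/25, 200.117.116.128/25, 200.117.117.0/25, 200.117.117.128/25, 200.117.118.0/25, 200.117.118.128/25, 200.117.119.0/25, 200.117.119.128/25


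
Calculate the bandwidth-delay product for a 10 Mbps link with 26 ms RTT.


BDP = bandwidth * RTT
= 10 Mbps * 26 ms
= 10 * 1e6 * 26 / 1000 bits
= 260000 bits
= 32500 bytes
= 31.7383 KB
BDP = 260000 bits (32500 bytes)


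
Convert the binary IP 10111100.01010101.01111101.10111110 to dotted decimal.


10111100 = 188
01010101 = 85
01111101 = 125
10111110 = 190
IP: 188.85.125.190


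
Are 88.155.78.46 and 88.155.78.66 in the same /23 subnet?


Mask: 255.255.254.0
88.155.78.46 AND mask = 88.155.78.0
88.155.78.66 AND mask = 88.155.78.0
Yes, same subnet (88.155.78.0)


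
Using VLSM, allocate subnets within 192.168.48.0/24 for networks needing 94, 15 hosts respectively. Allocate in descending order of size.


94 hosts -> /25 (126 usable): 192.168.48.0/25
15 hosts -> /27 (30 usable): 192.168.48.128/27
Allocation: 192.168.48.0/25 (94 hosts, 126 usable); 192.168.48.128/27 (15 hosts, 30 usable)


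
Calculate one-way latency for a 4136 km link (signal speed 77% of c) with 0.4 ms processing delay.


Speed = 0.77 * 3e5 km/s = 231000 km/s
Propagation delay = 4136 / 231000 = 0.0179 s = 17.9048 ms
Processing delay = 0.4 ms
Total one-way latency = 18.3048 ms


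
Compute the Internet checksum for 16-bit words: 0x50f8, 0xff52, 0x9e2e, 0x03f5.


Sum all words (with carry folding):
+ 0x50f8 = 0x50f8
+ 0xff52 = 0x504b
+ 0x9e2e = 0xee79
+ 0x03f5 = 0xf26e
One's complement: ~0xf26e
Checksum = 0x0d91


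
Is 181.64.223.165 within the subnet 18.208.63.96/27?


Subnet network: 18.208.63.96
Test IP AND mask: 181.64.223.160
No, 181.64.223.165 is not in 18.208.63.96/27


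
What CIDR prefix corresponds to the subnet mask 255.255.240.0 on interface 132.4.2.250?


Binary: 11111111.11111111.11110000.00000000
Count leading 1s
Prefix: /20


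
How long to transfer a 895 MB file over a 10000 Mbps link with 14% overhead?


Effective throughput = 10000 * (1 - 14/100) = 8600 Mbps
File size in Mb = 895 * 8 = 7160 Mb
Time = 7160 / 8600
Time = 0.8326 seconds


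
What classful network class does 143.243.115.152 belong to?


First octet: 143
Binary: 10001111
10xxxxxx -> Class B (128-191)
Class B, default mask 255.255.0.0 (/16)


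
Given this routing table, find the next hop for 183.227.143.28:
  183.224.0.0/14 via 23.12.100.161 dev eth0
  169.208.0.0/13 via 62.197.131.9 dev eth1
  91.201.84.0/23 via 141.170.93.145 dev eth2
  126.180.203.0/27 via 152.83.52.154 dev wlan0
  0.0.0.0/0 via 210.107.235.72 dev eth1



Longest prefix match for 183.227.143.28:
  /14 183.224.0.0: MATCH
  /13 169.208.0.0: no
  /23 91.201.84.0: no
  /27 126.180.203.0: no
  /0 0.0.0.0: MATCH
Selected: next-hop 23.12.100.161 via eth0 (matched /14)


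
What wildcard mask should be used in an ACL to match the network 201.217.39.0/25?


Subnet mask: 255.255.255.128
Wildcard = 255.255.255.255 - subnet mask
255 - 255 = 0
255 - 255 = 0
255 - 255 = 0
255 - 128 = 127
Wildcard: 0.0.0.127


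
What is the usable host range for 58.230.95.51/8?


Network: 58.0.0.0
Broadcast: 58.255.255.255
First usable = network + 1
Last usable = broadcast - 1
Range: 58.0.0.1 to 58.255.255.254


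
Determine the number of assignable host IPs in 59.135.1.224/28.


Host bits = 32 - 28 = 4
Total addresses = 2^4 = 16
Usable = total - 2 (network and broadcast)
Usable hosts: 14


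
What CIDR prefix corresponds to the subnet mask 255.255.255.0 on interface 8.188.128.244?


Binary: 11111111.11111111.11111111.00000000
Count leading 1s
Prefix: /24


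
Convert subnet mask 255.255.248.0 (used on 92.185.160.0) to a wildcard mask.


Subnet mask: 255.255.248.0
Wildcard = 255.255.255.255 - subnet mask
255 - 255 = 0
255 - 255 = 0
255 - 248 = 7
255 - 0 = 255
Wildcard: 0.0.7.255


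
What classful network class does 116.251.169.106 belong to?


First octet: 116
Binary: 01110100
0xxxxxxx -> Class A (1-126)
Class A, default mask 255.0.0.0 (/8)


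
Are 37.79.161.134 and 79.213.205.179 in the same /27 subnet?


Mask: 255.255.255.224
37.79.161.134 AND mask = 37.79.161.128
79.213.205.179 AND mask = 79.213.205.160
No, different subnets (37.79.161.128 vs 79.213.205.160)


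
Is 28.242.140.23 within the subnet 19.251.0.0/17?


Subnet network: 19.251.0.0
Test IP AND mask: 28.242.128.0
No, 28.242.140.23 is not in 19.251.0.0/17


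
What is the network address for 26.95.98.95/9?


IP:   00011010.01011111.01100010.01011111
Mask: 11111111.10000000.00000000.00000000
AND operation:
Net:  00011010.00000000.00000000.00000000
Network: 26.0.0.0/9


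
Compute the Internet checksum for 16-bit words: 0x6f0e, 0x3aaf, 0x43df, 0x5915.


Sum all words (with carry folding):
+ 0x6f0e = 0x6f0e
+ 0x3aaf = 0xa9bd
+ 0x43df = 0xed9c
+ 0x5915 = 0x46b2
One's complement: ~0x46b2
Checksum = 0xb94d


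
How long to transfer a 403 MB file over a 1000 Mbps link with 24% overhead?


Effective throughput = 1000 * (1 - 24/100) = 760 Mbps
File size in Mb = 403 * 8 = 3224 Mb
Time = 3224 / 760
Time = 4.2421 seconds


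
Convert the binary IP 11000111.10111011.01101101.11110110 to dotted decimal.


11000111 = 199
10111011 = 187
01101101 = 109
11110110 = 246
IP: 199.187.109.246


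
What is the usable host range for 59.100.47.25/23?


Network: 59.100.46.0
Broadcast: 59.100.47.255
First usable = network + 1
Last usable = broadcast - 1
Range: 59.100.46.1 to 59.100.47.254


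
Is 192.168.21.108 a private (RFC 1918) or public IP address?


RFC 1918 private ranges:
  10.0.0.0/8 (10.0.0.0 - 10.255.255.255)
  172.16.0.0/12 (172.16.0.0 - 172.31.255.255)
  192.168.0.0/16 (192.168.0.0 - 192.168.255.255)
Private (in 192.168.0.0/16)


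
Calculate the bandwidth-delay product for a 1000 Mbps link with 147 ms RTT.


BDP = bandwidth * RTT
= 1000 Mbps * 147 ms
= 1000 * 1e6 * 147 / 1000 bits
= 147000000 bits
= 18375000 bytes
= 17944.3359 KB
BDP = 147000000 bits (18375000 bytes)


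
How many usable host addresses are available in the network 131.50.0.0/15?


Host bits = 32 - 15 = 17
Total addresses = 2^17 = 131072
Usable = total - 2 (network and broadcast)
Usable hosts: 131070


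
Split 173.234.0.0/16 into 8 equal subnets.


New prefix = 16 + 3 = 19
Each subnet has 8192 addresses
  173.234.0.0/19
  173.234.32.0/19
  173.234.64.0/19
  173.234.96.0/19
  173.234.128.0/19
  173.234.160.0/19
  173.234.192.0/19
  173.234.224.0/19
Subnets: 173.234.0.0/19, 173.234.32.0/19, 173.234.64.0/19, 173.234.96.0/19, 173.234.128.0/19, 173.234.160.0/19, 173.234.192.0/19, 173.234.224.0/19


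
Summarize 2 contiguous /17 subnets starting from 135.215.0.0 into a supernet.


Original prefix: /17
Number of subnets: 2 = 2^1
New prefix = 17 - 1 = 16
Supernet: 135.215.0.0/16


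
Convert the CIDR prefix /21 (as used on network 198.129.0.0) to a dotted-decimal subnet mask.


/21 means 21 network bits, 11 host bits
Binary: 11111111111111111111100000000000
Mask: 255.255.248.0


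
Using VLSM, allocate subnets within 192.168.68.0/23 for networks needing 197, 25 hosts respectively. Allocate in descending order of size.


197 hosts -> /24 (254 usable): 192.168.68.0/24
25 hosts -> /27 (30 usable): 192.168.69.0/27
Allocation: 192.168.68.0/24 (197 hosts, 254 usable); 192.168.69.0/27 (25 hosts, 30 usable)


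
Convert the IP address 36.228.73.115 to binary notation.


36 = 00100100
228 = 11100100
73 = 01001001
115 = 01110011
Binary: 00100100.11100100.01001001.01110011


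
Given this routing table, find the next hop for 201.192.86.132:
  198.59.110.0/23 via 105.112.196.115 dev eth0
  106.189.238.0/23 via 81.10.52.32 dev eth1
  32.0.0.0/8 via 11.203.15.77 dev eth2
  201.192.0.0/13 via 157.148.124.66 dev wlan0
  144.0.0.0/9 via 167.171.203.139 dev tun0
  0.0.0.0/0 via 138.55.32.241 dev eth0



Longest prefix match for 201.192.86.132:
  /23 198.59.110.0: no
  /23 106.189.238.0: no
  /8 32.0.0.0: no
  /13 201.192.0.0: MATCH
  /9 144.0.0.0: no
  /0 0.0.0.0: MATCH
Selected: next-hop 157.148.124.66 via wlan0 (matched /13)


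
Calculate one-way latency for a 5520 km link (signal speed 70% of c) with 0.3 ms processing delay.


Speed = 0.7 * 3e5 km/s = 210000 km/s
Propagation delay = 5520 / 210000 = 0.0263 s = 26.2857 ms
Processing delay = 0.3 ms
Total one-way latency = 26.5857 ms


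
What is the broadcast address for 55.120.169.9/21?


Network: 55.120.168.0/21
Host bits = 11
Set all host bits to 1:
Broadcast: 55.120.175.255


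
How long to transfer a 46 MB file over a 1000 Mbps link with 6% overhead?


Effective throughput = 1000 * (1 - 6/100) = 940 Mbps
File size in Mb = 46 * 8 = 368 Mb
Time = 368 / 940
Time = 0.3915 seconds


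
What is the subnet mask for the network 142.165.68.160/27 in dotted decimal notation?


/27 means 27 network bits, 5 host bits
Binary: 11111111111111111111111111100000
Mask: 255.255.255.224


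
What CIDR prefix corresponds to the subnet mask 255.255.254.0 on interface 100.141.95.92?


Binary: 11111111.11111111.11111110.00000000
Count leading 1s
Prefix: /23


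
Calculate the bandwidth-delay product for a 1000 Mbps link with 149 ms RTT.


BDP = bandwidth * RTT
= 1000 Mbps * 149 ms
= 1000 * 1e6 * 149 / 1000 bits
= 149000000 bits
= 18625000 bytes
= 18188.4766 KB
BDP = 149000000 bits (18625000 bytes)


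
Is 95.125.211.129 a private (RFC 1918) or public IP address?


RFC 1918 private ranges:
  10.0.0.0/8 (10.0.0.0 - 10.255.255.255)
  172.16.0.0/12 (172.16.0.0 - 172.31.255.255)
  192.168.0.0/16 (192.168.0.0 - 192.168.255.255)
Public (not in any RFC 1918 range)


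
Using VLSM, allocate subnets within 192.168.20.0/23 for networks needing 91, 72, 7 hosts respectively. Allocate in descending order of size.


91 hosts -> /25 (126 usable): 192.168.20.0/25
72 hosts -> /25 (126 usable): 192.168.20.128/25
7 hosts -> /28 (14 usable): 192.168.21.0/28
Allocation: 192.168.20.0/25 (91 hosts, 126 usable); 192.168.20.128/25 (72 hosts, 126 usable); 192.168.21.0/28 (7 hosts, 14 usable)


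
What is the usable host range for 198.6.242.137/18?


Network: 198.6.192.0
Broadcast: 198.6.255.255
First usable = network + 1
Last usable = broadcast - 1
Range: 198.6.192.1 to 198.6.255.254


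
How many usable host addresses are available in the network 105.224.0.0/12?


Host bits = 32 - 12 = 20
Total addresses = 2^20 = 1048576
Usable = total - 2 (network and broadcast)
Usable hosts: 1048574


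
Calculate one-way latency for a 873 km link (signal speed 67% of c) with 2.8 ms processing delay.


Speed = 0.67 * 3e5 km/s = 201000 km/s
Propagation delay = 873 / 201000 = 0.0043 s = 4.3433 ms
Processing delay = 2.8 ms
Total one-way latency = 7.1433 ms


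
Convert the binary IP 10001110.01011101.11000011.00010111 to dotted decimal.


10001110 = 142
01011101 = 93
11000011 = 195
00010111 = 23
IP: 142.93.195.23


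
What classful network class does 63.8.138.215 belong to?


First octet: 63
Binary: 00111111
0xxxxxxx -> Class A (1-126)
Class A, default mask 255.0.0.0 (/8)


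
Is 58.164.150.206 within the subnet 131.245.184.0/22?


Subnet network: 131.245.184.0
Test IP AND mask: 58.164.148.0
No, 58.164.150.206 is not in 131.245.184.0/22


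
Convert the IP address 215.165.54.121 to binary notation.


215 = 11010111
165 = 10100101
54 = 00110110
121 = 01111001
Binary: 11010111.10100101.00110110.01111001


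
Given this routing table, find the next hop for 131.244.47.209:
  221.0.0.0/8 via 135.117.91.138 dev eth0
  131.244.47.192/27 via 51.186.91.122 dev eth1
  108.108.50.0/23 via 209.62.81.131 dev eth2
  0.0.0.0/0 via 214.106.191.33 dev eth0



Longest prefix match for 131.244.47.209:
  /8 221.0.0.0: no
  /27 131.244.47.192: MATCH
  /23 108.108.50.0: no
  /0 0.0.0.0: MATCH
Selected: next-hop 51.186.91.122 via eth1 (matched /27)


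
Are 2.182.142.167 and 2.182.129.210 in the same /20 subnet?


Mask: 255.255.240.0
2.182.142.167 AND mask = 2.182.128.0
2.182.129.210 AND mask = 2.182.128.0
Yes, same subnet (2.182.128.0)


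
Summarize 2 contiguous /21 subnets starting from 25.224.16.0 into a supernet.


Original prefix: /21
Number of subnets: 2 = 2^1
New prefix = 21 - 1 = 20
Supernet: 25.224.16.0/20


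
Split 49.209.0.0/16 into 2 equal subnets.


New prefix = 16 + 1 = 17
Each subnet has 32768 addresses
  49.209.0.0/17
  49.209.128.0/17
Subnets: 49.209.0.0/17, 49.209.128.0/17


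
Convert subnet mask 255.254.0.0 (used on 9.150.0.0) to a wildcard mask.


Subnet mask: 255.254.0.0
Wildcard = 255.255.255.255 - subnet mask
255 - 255 = 0
255 - 254 = 1
255 - 0 = 255
255 - 0 = 255
Wildcard: 0.1.255.255


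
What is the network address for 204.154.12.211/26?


IP:   11001100.10011010.00001100.11010011
Mask: 11111111.11111111.11111111.11000000
AND operation:
Net:  11001100.10011010.00001100.11000000
Network: 204.154.12.192/26


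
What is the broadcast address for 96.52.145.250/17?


Network: 96.52.128.0/17
Host bits = 15
Set all host bits to 1:
Broadcast: 96.52.255.255


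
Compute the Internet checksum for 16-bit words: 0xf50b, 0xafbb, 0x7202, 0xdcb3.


Sum all words (with carry folding):
+ 0xf50b = 0xf50b
+ 0xafbb = 0xa4c7
+ 0x7202 = 0x16ca
+ 0xdcb3 = 0xf37d
One's complement: ~0xf37d
Checksum = 0x0c82


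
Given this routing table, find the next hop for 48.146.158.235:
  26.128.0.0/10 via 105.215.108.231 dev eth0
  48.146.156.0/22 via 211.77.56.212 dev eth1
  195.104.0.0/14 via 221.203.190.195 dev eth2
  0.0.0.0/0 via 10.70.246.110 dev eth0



Longest prefix match for 48.146.158.235:
  /10 26.128.0.0: no
  /22 48.146.156.0: MATCH
  /14 195.104.0.0: no
  /0 0.0.0.0: MATCH
Selected: next-hop 211.77.56.212 via eth1 (matched /22)


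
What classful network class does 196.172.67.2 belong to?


First octet: 196
Binary: 11000100
110xxxxx -> Class C (192-223)
Class C, default mask 255.255.255.0 (/24)


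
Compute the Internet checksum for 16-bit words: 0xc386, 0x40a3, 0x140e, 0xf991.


Sum all words (with carry folding):
+ 0xc386 = 0xc386
+ 0x40a3 = 0x042a
+ 0x140e = 0x1838
+ 0xf991 = 0x11ca
One's complement: ~0x11ca
Checksum = 0xee35


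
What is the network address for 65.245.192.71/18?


IP:   01000001.11110101.11000000.01000111
Mask: 11111111.11111111.11000000.00000000
AND operation:
Net:  01000001.11110101.11000000.00000000
Network: 65.245.192.0/18


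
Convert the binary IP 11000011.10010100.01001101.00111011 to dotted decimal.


11000011 = 195
10010100 = 148
01001101 = 77
00111011 = 59
IP: 195.148.77.59


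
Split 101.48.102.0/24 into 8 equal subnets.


New prefix = 24 + 3 = 27
Each subnet has 32 addresses
  101.48.102.0/27
  101.48.102.32/27
  101.48.102.64/27
  101.48.102.96/27
  101.48.102.128/27
  101.48.102.160/27
  101.48.102.192/27
  101.48.102.224/27
Subnets: 101.48.102.0/27, 101.48.102.32/27, 101.48.102.64/27, 101.48.102.96/27, 101.48.102.128/27, 101.48.102.160/27, 101.48.102.192/27, 101.48.102.224/27


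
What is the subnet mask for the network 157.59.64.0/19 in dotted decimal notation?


/19 means 19 network bits, 13 host bits
Binary: 11111111111111111110000000000000
Mask: 255.255.224.0


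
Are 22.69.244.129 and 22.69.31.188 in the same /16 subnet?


Mask: 255.255.0.0
22.69.244.129 AND mask = 22.69.0.0
22.69.31.188 AND mask = 22.69.0.0
Yes, same subnet (22.69.0.0)


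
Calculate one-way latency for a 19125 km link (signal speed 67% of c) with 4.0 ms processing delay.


Speed = 0.67 * 3e5 km/s = 201000 km/s
Propagation delay = 19125 / 201000 = 0.0951 s = 95.1493 ms
Processing delay = 4.0 ms
Total one-way latency = 99.1493 ms


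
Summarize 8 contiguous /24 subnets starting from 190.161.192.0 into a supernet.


Original prefix: /24
Number of subnets: 8 = 2^3
New prefix = 24 - 3 = 21
Supernet: 190.161.192.0/21


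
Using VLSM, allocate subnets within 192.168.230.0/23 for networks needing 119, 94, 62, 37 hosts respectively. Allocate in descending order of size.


119 hosts -> /25 (126 usable): 192.168.230.0/25
94 hosts -> /25 (126 usable): 192.168.230.128/25
62 hosts -> /26 (62 usable): 192.168.231.0/26
37 hosts -> /26 (62 usable): 192.168.231.64/26
Allocation: 192.168.230.0/25 (119 hosts, 126 usable); 192.168.230.128/25 (94 hosts, 126 usable); 192.168.231.0/26 (62 hosts, 62 usable); 192.168.231.64/26 (37 hosts, 62 usable)


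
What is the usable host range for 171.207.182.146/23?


Network: 171.207.182.0
Broadcast: 171.207.183.255
First usable = network + 1
Last usable = broadcast - 1
Range: 171.207.182.1 to 171.207.183.254


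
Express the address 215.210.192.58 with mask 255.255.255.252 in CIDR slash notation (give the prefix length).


Binary: 11111111.11111111.11111111.11111100
Count leading 1s
Prefix: /30


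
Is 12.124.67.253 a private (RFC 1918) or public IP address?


RFC 1918 private ranges:
  10.0.0.0/8 (10.0.0.0 - 10.255.255.255)
  172.16.0.0/12 (172.16.0.0 - 172.31.255.255)
  192.168.0.0/16 (192.168.0.0 - 192.168.255.255)
Public (not in any RFC 1918 range)


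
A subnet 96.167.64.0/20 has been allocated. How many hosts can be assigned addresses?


Host bits = 32 - 20 = 12
Total addresses = 2^12 = 4096
Usable = total - 2 (network and broadcast)
Usable hosts: 4094


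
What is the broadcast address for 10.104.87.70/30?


Network: 10.104.87.68/30
Host bits = 2
Set all host bits to 1:
Broadcast: 10.104.87.71


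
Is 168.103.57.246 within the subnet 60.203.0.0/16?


Subnet network: 60.203.0.0
Test IP AND mask: 168.103.0.0
No, 168.103.57.246 is not in 60.203.0.0/16


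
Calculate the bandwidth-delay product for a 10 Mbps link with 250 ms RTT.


BDP = bandwidth * RTT
= 10 Mbps * 250 ms
= 10 * 1e6 * 250 / 1000 bits
= 2500000 bits
= 312500 bytes
= 305.1758 KB
BDP = 2500000 bits (312500 bytes)


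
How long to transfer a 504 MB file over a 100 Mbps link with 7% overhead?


Effective throughput = 100 * (1 - 7/100) = 93 Mbps
File size in Mb = 504 * 8 = 4032 Mb
Time = 4032 / 93
Time = 43.3548 seconds


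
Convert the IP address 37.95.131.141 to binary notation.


37 = 00100101
95 = 01011111
131 = 10000011
141 = 10001101
Binary: 00100101.01011111.10000011.10001101


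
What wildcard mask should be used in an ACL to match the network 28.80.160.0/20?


Subnet mask: 255.255.240.0
Wildcard = 255.255.255.255 - subnet mask
255 - 255 = 0
255 - 255 = 0
255 - 240 = 15
255 - 0 = 255
Wildcard: 0.0.15.255


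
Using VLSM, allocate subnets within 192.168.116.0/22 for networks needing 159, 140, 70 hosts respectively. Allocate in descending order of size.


159 hosts -> /24 (254 usable): 192.168.116.0/24
140 hosts -> /24 (254 usable): 192.168.117.0/24
70 hosts -> /25 (126 usable): 192.168.118.0/25
Allocation: 192.168.116.0/24 (159 hosts, 254 usable); 192.168.117.0/24 (140 hosts, 254 usable); 192.168.118.0/25 (70 hosts, 126 usable)


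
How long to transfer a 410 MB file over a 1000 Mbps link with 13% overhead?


Effective throughput = 1000 * (1 - 13/100) = 870 Mbps
File size in Mb = 410 * 8 = 3280 Mb
Time = 3280 / 870
Time = 3.7701 seconds


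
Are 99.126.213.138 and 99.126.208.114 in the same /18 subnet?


Mask: 255.255.192.0
99.126.213.138 AND mask = 99.126.192.0
99.126.208.114 AND mask = 99.126.192.0
Yes, same subnet (99.126.192.0)


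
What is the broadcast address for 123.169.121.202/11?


Network: 123.160.0.0/11
Host bits = 21
Set all host bits to 1:
Broadcast: 123.191.255.255


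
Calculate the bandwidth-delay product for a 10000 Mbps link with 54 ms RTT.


BDP = bandwidth * RTT
= 10000 Mbps * 54 ms
= 10000 * 1e6 * 54 / 1000 bits
= 540000000 bits
= 67500000 bytes
= 65917.9688 KB
BDP = 540000000 bits (67500000 bytes)


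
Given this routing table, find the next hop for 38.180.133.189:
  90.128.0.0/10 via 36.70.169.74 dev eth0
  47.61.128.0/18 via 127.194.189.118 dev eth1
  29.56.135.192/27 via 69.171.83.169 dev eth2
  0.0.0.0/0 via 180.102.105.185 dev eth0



Longest prefix match for 38.180.133.189:
  /10 90.128.0.0: no
  /18 47.61.128.0: no
  /27 29.56.135.192: no
  /0 0.0.0.0: MATCH
Selected: next-hop 180.102.105.185 via eth0 (matched /0)


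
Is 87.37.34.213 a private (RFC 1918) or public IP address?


RFC 1918 private ranges:
  10.0.0.0/8 (10.0.0.0 - 10.255.255.255)
  172.16.0.0/12 (172.16.0.0 - 172.31.255.255)
  192.168.0.0/16 (192.168.0.0 - 192.168.255.255)
Public (not in any RFC 1918 range)


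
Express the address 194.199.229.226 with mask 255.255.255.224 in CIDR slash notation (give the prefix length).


Binary: 11111111.11111111.11111111.11100000
Count leading 1s
Prefix: /27


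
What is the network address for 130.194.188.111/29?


IP:   10000010.11000010.10111100.01101111
Mask: 11111111.11111111.11111111.11111000
AND operation:
Net:  10000010.11000010.10111100.01101000
Network: 130.194.188.104/29


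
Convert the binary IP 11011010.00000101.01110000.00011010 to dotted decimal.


11011010 = 218
00000101 = 5
01110000 = 112
00011010 = 26
IP: 218.5.112.26


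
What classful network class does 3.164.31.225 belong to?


First octet: 3
Binary: 00000011
0xxxxxxx -> Class A (1-126)
Class A, default mask 255.0.0.0 (/8)


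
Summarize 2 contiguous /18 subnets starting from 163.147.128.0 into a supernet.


Original prefix: /18
Number of subnets: 2 = 2^1
New prefix = 18 - 1 = 17
Supernet: 163.147.128.0/17


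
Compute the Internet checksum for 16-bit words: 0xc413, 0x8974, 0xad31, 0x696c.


Sum all words (with carry folding):
+ 0xc413 = 0xc413
+ 0x8974 = 0x4d88
+ 0xad31 = 0xfab9
+ 0x696c = 0x6426
One's complement: ~0x6426
Checksum = 0x9bd9


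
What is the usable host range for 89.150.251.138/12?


Network: 89.144.0.0
Broadcast: 89.159.255.255
First usable = network + 1
Last usable = broadcast - 1
Range: 89.144.0.1 to 89.159.255.254


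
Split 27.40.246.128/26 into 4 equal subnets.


New prefix = 26 + 2 = 28
Each subnet has 16 addresses
  27.40.246.128/28
  27.40.246.144/28
  27.40.246.160/28
  27.40.246.176/28
Subnets: 27.40.246.128/28, 27.40.246.144/28, 27.40.246.160/28, 27.40.246.176/28


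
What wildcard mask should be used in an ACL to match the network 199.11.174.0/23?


Subnet mask: 255.255.254.0
Wildcard = 255.255.255.255 - subnet mask
255 - 255 = 0
255 - 255 = 0
255 - 254 = 1
255 - 0 = 255
Wildcard: 0.0.1.255


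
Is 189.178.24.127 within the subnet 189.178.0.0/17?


Subnet network: 189.178.0.0
Test IP AND mask: 189.178.0.0
Yes, 189.178.24.127 is in 189.178.0.0/17


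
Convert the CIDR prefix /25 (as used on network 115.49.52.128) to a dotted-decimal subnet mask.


/25 means 25 network bits, 7 host bits
Binary: 11111111111111111111111110000000
Mask: 255.255.255.128


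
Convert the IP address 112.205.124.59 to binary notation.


112 = 01110000
205 = 11001101
124 = 01111100
59 = 00111011
Binary: 01110000.11001101.01111100.00111011


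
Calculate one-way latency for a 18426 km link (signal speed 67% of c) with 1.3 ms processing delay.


Speed = 0.67 * 3e5 km/s = 201000 km/s
Propagation delay = 18426 / 201000 = 0.0917 s = 91.6716 ms
Processing delay = 1.3 ms
Total one-way latency = 92.9716 ms


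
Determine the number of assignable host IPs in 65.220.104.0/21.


Host bits = 32 - 21 = 11
Total addresses = 2^11 = 2048
Usable = total - 2 (network and broadcast)
Usable hosts: 2046


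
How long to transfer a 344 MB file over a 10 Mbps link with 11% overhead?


Effective throughput = 10 * (1 - 11/100) = 8.9 Mbps
File size in Mb = 344 * 8 = 2752 Mb
Time = 2752 / 8.9
Time = 309.2135 seconds


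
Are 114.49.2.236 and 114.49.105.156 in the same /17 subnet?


Mask: 255.255.128.0
114.49.2.236 AND mask = 114.49.0.0
114.49.105.156 AND mask = 114.49.0.0
Yes, same subnet (114.49.0.0)


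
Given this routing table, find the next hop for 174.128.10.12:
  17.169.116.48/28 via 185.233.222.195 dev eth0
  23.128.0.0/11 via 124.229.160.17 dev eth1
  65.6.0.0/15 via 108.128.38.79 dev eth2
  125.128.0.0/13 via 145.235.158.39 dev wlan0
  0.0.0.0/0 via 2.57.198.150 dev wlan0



Longest prefix match for 174.128.10.12:
  /28 17.169.116.48: no
  /11 23.128.0.0: no
  /15 65.6.0.0: no
  /13 125.128.0.0: no
  /0 0.0.0.0: MATCH
Selected: next-hop 2.57.198.150 via wlan0 (matched /0)


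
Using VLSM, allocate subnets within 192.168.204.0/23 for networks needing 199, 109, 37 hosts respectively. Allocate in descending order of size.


199 hosts -> /24 (254 usable): 192.168.204.0/24
109 hosts -> /25 (126 usable): 192.168.205.0/25
37 hosts -> /26 (62 usable): 192.168.205.128/26
Allocation: 192.168.204.0/24 (199 hosts, 254 usable); 192.168.205.0/25 (109 hosts, 126 usable); 192.168.205.128/26 (37 hosts, 62 usable)


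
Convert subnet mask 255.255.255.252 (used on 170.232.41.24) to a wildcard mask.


Subnet mask: 255.255.255.252
Wildcard = 255.255.255.255 - subnet mask
255 - 255 = 0
255 - 255 = 0
255 - 255 = 0
255 - 252 = 3
Wildcard: 0.0.0.3


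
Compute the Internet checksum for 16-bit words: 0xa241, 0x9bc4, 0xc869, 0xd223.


Sum all words (with carry folding):
+ 0xa241 = 0xa241
+ 0x9bc4 = 0x3e06
+ 0xc869 = 0x0670
+ 0xd223 = 0xd893
One's complement: ~0xd893
Checksum = 0x276c


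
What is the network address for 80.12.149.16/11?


IP:   01010000.00001100.10010101.00010000
Mask: 11111111.11100000.00000000.00000000
AND operation:
Net:  01010000.00000000.00000000.00000000
Network: 80.0.0.0/11


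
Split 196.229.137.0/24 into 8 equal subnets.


New prefix = 24 + 3 = 27
Each subnet has 32 addresses
  196.229.137.0/27
  196.229.137.32/27
  196.229.137.64/27
  196.229.137.96/27
  196.229.137.128/27
  196.229.137.160/27
  196.229.137.192/27
  196.229.137.224/27
Subnets: 196.229.137.0/27, 196.229.137.32/27, 196.229.137.64/27, 196.229.137.96/27, 196.229.137.128/27, 196.229.137.160/27, 196.229.137.192/27, 196.229.137.224/27


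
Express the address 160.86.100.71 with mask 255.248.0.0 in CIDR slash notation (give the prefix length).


Binary: 11111111.11111000.00000000.00000000
Count leading 1s
Prefix: /13


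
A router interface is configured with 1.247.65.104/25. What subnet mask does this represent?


/25 means 25 network bits, 7 host bits
Binary: 11111111111111111111111110000000
Mask: 255.255.255.128


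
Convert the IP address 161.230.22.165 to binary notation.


161 = 10100001
230 = 11100110
22 = 00010110
165 = 10100101
Binary: 10100001.11100110.00010110.10100101


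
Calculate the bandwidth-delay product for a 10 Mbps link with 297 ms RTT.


BDP = bandwidth * RTT
= 10 Mbps * 297 ms
= 10 * 1e6 * 297 / 1000 bits
= 2970000 bits
= 371250 bytes
= 362.5488 KB
BDP = 2970000 bits (371250 bytes)


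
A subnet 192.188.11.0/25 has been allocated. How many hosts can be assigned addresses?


Host bits = 32 - 25 = 7
Total addresses = 2^7 = 128
Usable = total - 2 (network and broadcast)
Usable hosts: 126


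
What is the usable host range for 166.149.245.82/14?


Network: 166.148.0.0
Broadcast: 166.151.255.255
First usable = network + 1
Last usable = broadcast - 1
Range: 166.148.0.1 to 166.151.255.254


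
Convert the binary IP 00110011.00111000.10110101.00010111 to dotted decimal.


00110011 = 51
00111000 = 56
10110101 = 181
00010111 = 23
IP: 51.56.181.23


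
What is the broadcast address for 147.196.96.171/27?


Network: 147.196.96.160/27
Host bits = 5
Set all host bits to 1:
Broadcast: 147.196.96.191


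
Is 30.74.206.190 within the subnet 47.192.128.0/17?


Subnet network: 47.192.128.0
Test IP AND mask: 30.74.128.0
No, 30.74.206.190 is not in 47.192.128.0/17


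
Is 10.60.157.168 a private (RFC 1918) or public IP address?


RFC 1918 private ranges:
  10.0.0.0/8 (10.0.0.0 - 10.255.255.255)
  172.16.0.0/12 (172.16.0.0 - 172.31.255.255)
  192.168.0.0/16 (192.168.0.0 - 192.168.255.255)
Private (in 10.0.0.0/8)


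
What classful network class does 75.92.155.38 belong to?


First octet: 75
Binary: 01001011
0xxxxxxx -> Class A (1-126)
Class A, default mask 255.0.0.0 (/8)


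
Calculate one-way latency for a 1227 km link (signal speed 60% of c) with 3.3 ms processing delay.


Speed = 0.6 * 3e5 km/s = 180000 km/s
Propagation delay = 1227 / 180000 = 0.0068 s = 6.8167 ms
Processing delay = 3.3 ms
Total one-way latency = 10.1167 ms


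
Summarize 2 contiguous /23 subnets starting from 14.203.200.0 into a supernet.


Original prefix: /23
Number of subnets: 2 = 2^1
New prefix = 23 - 1 = 22
Supernet: 14.203.200.0/22


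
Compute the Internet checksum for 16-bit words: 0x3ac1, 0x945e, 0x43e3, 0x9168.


Sum all words (with carry folding):
+ 0x3ac1 = 0x3ac1
+ 0x945e = 0xcf1f
+ 0x43e3 = 0x1303
+ 0x9168 = 0xa46b
One's complement: ~0xa46b
Checksum = 0x5b94


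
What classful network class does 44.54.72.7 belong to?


First octet: 44
Binary: 00101100
0xxxxxxx -> Class A (1-126)
Class A, default mask 255.0.0.0 (/8)


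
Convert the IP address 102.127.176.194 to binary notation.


102 = 01100110
127 = 01111111
176 = 10110000
194 = 11000010
Binary: 01100110.01111111.10110000.11000010


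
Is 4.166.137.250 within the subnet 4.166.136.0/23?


Subnet network: 4.166.136.0
Test IP AND mask: 4.166.136.0
Yes, 4.166.137.250 is in 4.166.136.0/23


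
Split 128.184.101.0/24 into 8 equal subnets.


New prefix = 24 + 3 = 27
Each subnet has 32 addresses
  128.184.101.0/27
  128.184.101.32/27
  128.184.101.64/27
  128.184.101.96/27
  128.184.101.128/27
  128.184.101.160/27
  128.184.101.192/27
  128.184.101.224/27
Subnets: 128.184.101.0/27, 128.184.101.32/27, 128.184.101.64/27, 128.184.101.96/27, 128.184.101.128/27, 128.184.101.160/27, 128.184.101.192/27, 128.184.101.224/27


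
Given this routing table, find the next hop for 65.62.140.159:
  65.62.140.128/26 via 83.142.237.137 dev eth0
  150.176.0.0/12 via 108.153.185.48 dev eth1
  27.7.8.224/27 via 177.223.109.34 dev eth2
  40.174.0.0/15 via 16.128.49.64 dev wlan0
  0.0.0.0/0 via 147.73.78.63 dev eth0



Longest prefix match for 65.62.140.159:
  /26 65.62.140.128: MATCH
  /12 150.176.0.0: no
  /27 27.7.8.224: no
  /15 40.174.0.0: no
  /0 0.0.0.0: MATCH
Selected: next-hop 83.142.237.137 via eth0 (matched /26)


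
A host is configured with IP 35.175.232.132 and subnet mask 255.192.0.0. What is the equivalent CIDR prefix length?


Binary: 11111111.11000000.00000000.00000000
Count leading 1s
Prefix: /10


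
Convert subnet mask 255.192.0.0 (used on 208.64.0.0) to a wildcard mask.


Subnet mask: 255.192.0.0
Wildcard = 255.255.255.255 - subnet mask
255 - 255 = 0
255 - 192 = 63
255 - 0 = 255
255 - 0 = 255
Wildcard: 0.63.255.255


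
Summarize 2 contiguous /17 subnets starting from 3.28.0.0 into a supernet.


Original prefix: /17
Number of subnets: 2 = 2^1
New prefix = 17 - 1 = 16
Supernet: 3.28.0.0/16


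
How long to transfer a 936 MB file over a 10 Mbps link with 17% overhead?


Effective throughput = 10 * (1 - 17/100) = 8.3 Mbps
File size in Mb = 936 * 8 = 7488 Mb
Time = 7488 / 8.3
Time = 902.1687 seconds


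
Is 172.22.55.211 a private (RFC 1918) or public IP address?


RFC 1918 private ranges:
  10.0.0.0/8 (10.0.0.0 - 10.255.255.255)
  172.16.0.0/12 (172.16.0.0 - 172.31.255.255)
  192.168.0.0/16 (192.168.0.0 - 192.168.255.255)
Private (in 172.16.0.0/12)


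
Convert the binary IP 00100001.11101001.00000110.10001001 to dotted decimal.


00100001 = 33
11101001 = 233
00000110 = 6
10001001 = 137
IP: 33.233.6.137


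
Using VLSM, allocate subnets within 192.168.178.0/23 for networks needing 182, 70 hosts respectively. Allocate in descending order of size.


182 hosts -> /24 (254 usable): 192.168.178.0/24
70 hosts -> /25 (126 usable): 192.168.179.0/25
Allocation: 192.168.178.0/24 (182 hosts, 254 usable); 192.168.179.0/25 (70 hosts, 126 usable)


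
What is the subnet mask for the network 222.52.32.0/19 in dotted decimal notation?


/19 means 19 network bits, 13 host bits
Binary: 11111111111111111110000000000000
Mask: 255.255.224.0


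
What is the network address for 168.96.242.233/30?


IP:   10101000.01100000.11110010.11101001
Mask: 11111111.11111111.11111111.11111100
AND operation:
Net:  10101000.01100000.11110010.11101000
Network: 168.96.242.232/30


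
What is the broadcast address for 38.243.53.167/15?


Network: 38.242.0.0/15
Host bits = 17
Set all host bits to 1:
Broadcast: 38.243.255.255


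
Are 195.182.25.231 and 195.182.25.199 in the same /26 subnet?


Mask: 255.255.255.192
195.182.25.231 AND mask = 195.182.25.192
195.182.25.199 AND mask = 195.182.25.192
Yes, same subnet (195.182.25.192)


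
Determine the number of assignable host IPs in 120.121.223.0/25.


Host bits = 32 - 25 = 7
Total addresses = 2^7 = 128
Usable = total - 2 (network and broadcast)
Usable hosts: 126


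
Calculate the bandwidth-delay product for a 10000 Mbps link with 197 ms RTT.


BDP = bandwidth * RTT
= 10000 Mbps * 197 ms
= 10000 * 1e6 * 197 / 1000 bits
= 1970000000 bits
= 246250000 bytes
= 240478.5156 KB
BDP = 1970000000 bits (246250000 bytes)


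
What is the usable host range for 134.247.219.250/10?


Network: 134.192.0.0
Broadcast: 134.255.255.255
First usable = network + 1
Last usable = broadcast - 1
Range: 134.192.0.1 to 134.255.255.254


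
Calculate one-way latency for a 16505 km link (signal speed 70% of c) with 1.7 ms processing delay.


Speed = 0.7 * 3e5 km/s = 210000 km/s
Propagation delay = 16505 / 210000 = 0.0786 s = 78.5952 ms
Processing delay = 1.7 ms
Total one-way latency = 80.2952 ms


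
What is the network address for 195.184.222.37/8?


IP:   11000011.10111000.11011110.00100101
Mask: 11111111.00000000.00000000.00000000
AND operation:
Net:  11000011.00000000.00000000.00000000
Network: 195.0.0.0/8


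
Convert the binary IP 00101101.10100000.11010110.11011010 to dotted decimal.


00101101 = 45
10100000 = 160
11010110 = 214
11011010 = 218
IP: 45.160.214.218


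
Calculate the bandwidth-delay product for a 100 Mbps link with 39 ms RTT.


BDP = bandwidth * RTT
= 100 Mbps * 39 ms
= 100 * 1e6 * 39 / 1000 bits
= 3900000 bits
= 487500 bytes
= 476.0742 KB
BDP = 3900000 bits (487500 bytes)


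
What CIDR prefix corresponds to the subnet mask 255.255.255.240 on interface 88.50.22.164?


Binary: 11111111.11111111.11111111.11110000
Count leading 1s
Prefix: /28


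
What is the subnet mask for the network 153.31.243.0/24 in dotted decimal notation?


/24 means 24 network bits, 8 host bits
Binary: 11111111111111111111111100000000
Mask: 255.255.255.0


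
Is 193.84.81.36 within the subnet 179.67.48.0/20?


Subnet network: 179.67.48.0
Test IP AND mask: 193.84.80.0
No, 193.84.81.36 is not in 179.67.48.0/20


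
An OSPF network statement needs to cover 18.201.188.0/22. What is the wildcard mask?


Subnet mask: 255.255.252.0
Wildcard = 255.255.255.255 - subnet mask
255 - 255 = 0
255 - 255 = 0
255 - 252 = 3
255 - 0 = 255
Wildcard: 0.0.3.255


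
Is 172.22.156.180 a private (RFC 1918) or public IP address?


RFC 1918 private ranges:
  10.0.0.0/8 (10.0.0.0 - 10.255.255.255)
  172.16.0.0/12 (172.16.0.0 - 172.31.255.255)
  192.168.0.0/16 (192.168.0.0 - 192.168.255.255)
Private (in 172.16.0.0/12)


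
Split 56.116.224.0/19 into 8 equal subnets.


New prefix = 19 + 3 = 22
Each subnet has 1024 addresses
  56.116.224.0/22
  56.116.228.0/22
  56.116.232.0/22
  56.116.236.0/22
  56.116.240.0/22
  56.116.244.0/22
  56.116.248.0/22
  56.116.252.0/22
Subnets: 56.116.224.0/22, 56.116.228.0/22, 56.116.232.0/22, 56.116.236.0/22, 56.116.240.0/22, 56.116.244.0/22, 56.116.248.0/22, 56.116.252.0/22
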